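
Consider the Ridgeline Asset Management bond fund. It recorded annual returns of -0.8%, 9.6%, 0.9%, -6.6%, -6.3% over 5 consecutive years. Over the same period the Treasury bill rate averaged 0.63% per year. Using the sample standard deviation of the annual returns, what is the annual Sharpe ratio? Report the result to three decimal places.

-0.192

r̄ = (-0.8 + 9.6 + 0.9 − 6.6 − 6.3) / 5 = -0.6400%
Sample std dev = √[174.8120 / 4] = 6.6108%
Sharpe = (r̄ − rf) / σ = (-0.6400 − 0.63) / 6.6108 = -1.2700 / 6.6108 = -0.1921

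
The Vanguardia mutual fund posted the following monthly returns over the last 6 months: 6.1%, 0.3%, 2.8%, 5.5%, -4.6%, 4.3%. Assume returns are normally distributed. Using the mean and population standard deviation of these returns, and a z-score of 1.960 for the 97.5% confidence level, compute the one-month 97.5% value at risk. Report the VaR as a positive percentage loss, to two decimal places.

Mean return μ = 14.40 / 6 = 2.4000%
Σ(r − μ)² = 80.4800; population σ = √(80.4800/6) = 3.6624%
VaR = −(μ − z·σ) = −(2.4000 − 1.960 × 3.6624) = −(-4.7783) = 4.7783%

4.78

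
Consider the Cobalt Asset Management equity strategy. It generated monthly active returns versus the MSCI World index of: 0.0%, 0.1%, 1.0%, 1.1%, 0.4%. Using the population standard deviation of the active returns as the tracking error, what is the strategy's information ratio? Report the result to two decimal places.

r̄ = (0 + 0.1 + 1 + 1.1 + 0.4) / 5 = 0.5200%
Σ(r − r̄)² = (0 − 0.5200)² + (0.1 − 0.5200)² + (1 − 0.5200)² + … = 1.0280
population σ = √(1.0280 / 5) = √0.2056 = 0.4534%
IR = r̄ / tracking error = 0.5200 / 0.4534 = 1.1469

1.15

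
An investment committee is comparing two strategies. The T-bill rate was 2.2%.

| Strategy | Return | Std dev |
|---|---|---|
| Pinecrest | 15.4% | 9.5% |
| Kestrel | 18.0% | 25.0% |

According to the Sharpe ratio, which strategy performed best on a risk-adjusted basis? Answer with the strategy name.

Pinecrest: Sharpe ratio = (15.4% − 2.2%) / 9.5% = 1.389
Kestrel: Sharpe ratio = (18.0% − 2.2%) / 25.0% = 0.632
Highest: Pinecrest (1.389).

Pinecrest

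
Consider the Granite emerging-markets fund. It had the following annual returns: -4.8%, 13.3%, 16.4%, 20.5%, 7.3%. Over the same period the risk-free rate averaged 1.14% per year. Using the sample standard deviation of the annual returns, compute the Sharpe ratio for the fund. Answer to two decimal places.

Mean return μ = 52.70 / 5 = 10.5400%
Σ(r − μ)² = 386.9720; sample σ = √(386.9720/4) = 9.8358%
Sharpe = (μ − rf) / σ = (10.5400 − 1.14) / 9.8358 = 9.4000 / 9.8358 = 0.9557

0.96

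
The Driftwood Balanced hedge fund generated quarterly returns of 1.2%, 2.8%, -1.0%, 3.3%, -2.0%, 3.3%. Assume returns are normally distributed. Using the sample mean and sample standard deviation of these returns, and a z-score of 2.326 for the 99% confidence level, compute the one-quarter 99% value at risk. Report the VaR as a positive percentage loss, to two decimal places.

Mean return r̄ = 7.60 / 6 = 1.2667%
Sample σ = √[Σ(r − r̄)² / 5] = √[26.4333 / 5] = √5.2867 = 2.2993%
VaR = −(r̄ − z·σ) = −(1.2667 − 2.326 × 2.2993) = −(-4.0815) = 4.0815%

4.08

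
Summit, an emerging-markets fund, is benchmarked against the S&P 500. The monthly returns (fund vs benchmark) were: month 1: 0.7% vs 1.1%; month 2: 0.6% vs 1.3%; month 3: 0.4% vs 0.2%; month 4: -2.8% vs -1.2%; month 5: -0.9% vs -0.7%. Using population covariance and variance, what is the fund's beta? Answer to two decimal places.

1.24

r̄p = -0.4000%,  r̄m = 0.1400%
Cov = Σ(rp − r̄p)(rm − r̄m) / 5 = 1.1800
Var(rm) = Σ(rm − r̄m)² / 5 = 0.9544
β = Cov / Var = 1.1800 / 0.9544 = 1.2364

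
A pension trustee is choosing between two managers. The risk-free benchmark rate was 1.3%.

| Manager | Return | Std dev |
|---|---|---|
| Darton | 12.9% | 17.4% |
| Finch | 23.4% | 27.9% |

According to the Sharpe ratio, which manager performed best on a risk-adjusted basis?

Finch

Darton: Sharpe ratio = (12.9% − 1.3%) / 17.4% = 0.667
Finch: Sharpe ratio = (23.4% − 1.3%) / 27.9% = 0.792
Highest: Finch (0.792).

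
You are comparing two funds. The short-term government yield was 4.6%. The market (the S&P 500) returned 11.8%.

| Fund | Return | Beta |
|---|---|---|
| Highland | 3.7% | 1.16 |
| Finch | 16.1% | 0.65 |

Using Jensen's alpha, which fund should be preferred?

Finch

Highland: α = 3.7% − [4.6% + 1.16 × (11.8% − 4.6%)] = -9.252
Finch: α = 16.1% − [4.6% + 0.65 × (11.8% − 4.6%)] = 6.820
Highest: Finch (6.820).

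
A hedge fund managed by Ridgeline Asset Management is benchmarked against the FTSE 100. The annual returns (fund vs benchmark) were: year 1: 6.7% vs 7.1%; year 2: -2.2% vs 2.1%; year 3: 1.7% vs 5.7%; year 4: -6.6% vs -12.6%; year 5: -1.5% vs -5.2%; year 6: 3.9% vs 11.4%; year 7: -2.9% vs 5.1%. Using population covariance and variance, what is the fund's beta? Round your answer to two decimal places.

r̄p = -0.1286%,  r̄m = 1.9429%
Cov = Σ(rp − r̄p)(rm − r̄m) / 7 = 25.0027
Var(rm) = Σ(rm − r̄m)² / 7 = 57.5224
β = Cov / Var = 25.0027 / 57.5224 = 0.4347

0.43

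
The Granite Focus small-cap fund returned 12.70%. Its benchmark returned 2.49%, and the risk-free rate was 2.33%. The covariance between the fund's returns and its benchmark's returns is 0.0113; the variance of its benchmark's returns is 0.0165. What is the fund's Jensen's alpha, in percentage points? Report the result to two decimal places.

10.26

β = Cov / Var = 0.0113 / 0.0165 = 0.6848
E[R] = Rf + β(Rm − Rf) = 2.33% + 0.6848 × (2.49% − 2.33%) = 2.4396%
α = Rp − E[R] = 12.70% − 2.4396% = 10.2604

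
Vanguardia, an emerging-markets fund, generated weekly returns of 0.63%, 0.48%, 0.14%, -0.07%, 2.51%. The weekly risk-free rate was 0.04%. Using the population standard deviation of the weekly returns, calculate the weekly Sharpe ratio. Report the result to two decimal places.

Mean return r̄ = 3.690 / 5 = 0.7380%
Population std dev = √[4.2287 / 5] = 0.9196%
Sharpe = (r̄ − rf) / σ = (0.7380 − 0.04) / 0.9196 = 0.6980 / 0.9196 = 0.7590

0.76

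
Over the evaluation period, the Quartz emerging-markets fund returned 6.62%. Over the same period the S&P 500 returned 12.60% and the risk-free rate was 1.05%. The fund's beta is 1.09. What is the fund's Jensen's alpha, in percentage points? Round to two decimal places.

CAPM expected return = Rf + β(Rm − Rf) = 1.05% + 1.09 × (12.60% − 1.05%) = 1.05 + 1.09 × 11.55 = 13.6395%
Jensen's α = Rp − E[R] = 6.62% − 13.6395% = -7.0195

-7.02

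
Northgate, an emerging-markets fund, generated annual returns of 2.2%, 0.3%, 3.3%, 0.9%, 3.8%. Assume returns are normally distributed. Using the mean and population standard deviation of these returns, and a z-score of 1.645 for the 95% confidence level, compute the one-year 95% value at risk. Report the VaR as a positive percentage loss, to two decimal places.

r̄ = (2.2 + 0.3 + 3.3 + 0.9 + 3.8) / 5 = 2.1000%
Population std dev = √[9.0200 / 5] = 1.3431%
VaR = −(r̄ − z·σ) = −(2.1000 − 1.645 × 1.3431) = −(-0.1094) = 0.1094%

0.11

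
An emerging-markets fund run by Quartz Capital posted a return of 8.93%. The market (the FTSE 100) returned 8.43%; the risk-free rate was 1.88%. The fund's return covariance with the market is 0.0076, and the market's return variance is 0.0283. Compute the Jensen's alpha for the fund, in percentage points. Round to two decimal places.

β = Cov / Var = 0.0076 / 0.0283 = 0.2686
E[R] = Rf + β(Rm − Rf) = 1.88% + 0.2686 × (8.43% − 1.88%) = 3.6393%
α = Rp − E[R] = 8.93% − 3.6393% = 5.2907

5.29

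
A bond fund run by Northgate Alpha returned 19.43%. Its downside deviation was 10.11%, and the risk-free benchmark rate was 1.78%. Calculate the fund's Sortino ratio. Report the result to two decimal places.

Sortino = (Rp − Rf) / σd = (19.43% − 1.78%) / 10.11% = 17.65% / 10.11% = 1.7458

1.75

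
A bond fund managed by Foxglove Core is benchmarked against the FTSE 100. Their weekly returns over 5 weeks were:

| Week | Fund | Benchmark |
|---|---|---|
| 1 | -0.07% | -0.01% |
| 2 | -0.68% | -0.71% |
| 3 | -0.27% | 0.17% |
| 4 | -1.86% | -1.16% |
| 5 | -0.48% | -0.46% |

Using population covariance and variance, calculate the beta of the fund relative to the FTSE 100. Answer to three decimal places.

r̄p = -0.6720%,  r̄m = -0.4340%
Cov = Σ(rp − r̄p)(rm − r̄m) / 5 = 0.2716
Var(rm) = Σ(rm − r̄m)² / 5 = 0.2297
β = Cov / Var = 0.2716 / 0.2297 = 1.1824

1.182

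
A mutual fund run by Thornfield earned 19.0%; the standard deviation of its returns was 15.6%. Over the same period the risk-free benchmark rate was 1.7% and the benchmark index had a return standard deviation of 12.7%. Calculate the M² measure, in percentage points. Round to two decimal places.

Sharpe = (Rp − Rf) / σp = (19.0% − 1.7%) / 15.6% = 1.1090
M² = Rf + Sharpe × σm = 1.7% + 1.1090 × 12.7% = 15.7843%

15.78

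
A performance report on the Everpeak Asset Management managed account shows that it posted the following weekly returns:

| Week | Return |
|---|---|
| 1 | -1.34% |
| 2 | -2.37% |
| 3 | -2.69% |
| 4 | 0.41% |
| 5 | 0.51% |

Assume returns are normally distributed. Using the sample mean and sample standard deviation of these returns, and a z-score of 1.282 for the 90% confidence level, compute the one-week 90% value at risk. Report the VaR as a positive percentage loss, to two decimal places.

3.03

r̄ = (-1.34 − 2.37 − 2.69 + 0.41 + 0.51) / 5 = -1.0960%
Σ(r − r̄)² = (-1.34 − (-1.0960))² + (-2.37 − (-1.0960))² + … = 9.0707
σ = √[9.0707 / 4] = 1.5059%
VaR = −(r̄ − z·σ) = −(-1.0960 − 1.282 × 1.5059) = −(-3.0266) = 3.0266%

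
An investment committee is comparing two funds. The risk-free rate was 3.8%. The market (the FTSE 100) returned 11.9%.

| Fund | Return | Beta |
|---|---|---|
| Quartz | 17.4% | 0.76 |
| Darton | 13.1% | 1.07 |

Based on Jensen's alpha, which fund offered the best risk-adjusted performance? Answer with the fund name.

Quartz

Quartz: α = 17.4% − [3.8% + 0.76 × (11.9% − 3.8%)] = 7.444
Darton: α = 13.1% − [3.8% + 1.07 × (11.9% − 3.8%)] = 0.633
Highest: Quartz (7.444).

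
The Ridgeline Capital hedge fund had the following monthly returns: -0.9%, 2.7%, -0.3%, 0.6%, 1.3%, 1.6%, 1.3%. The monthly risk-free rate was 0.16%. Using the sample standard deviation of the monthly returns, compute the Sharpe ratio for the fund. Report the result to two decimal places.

0.61

Mean return r̄ = 6.30 / 7 = 0.9000%
Σ(r − r̄)² = 8.8200; sample σ = √(8.8200/6) = 1.2124%
Sharpe = (r̄ − rf) / σ = (0.9000 − 0.16) / 1.2124 = 0.7400 / 1.2124 = 0.6104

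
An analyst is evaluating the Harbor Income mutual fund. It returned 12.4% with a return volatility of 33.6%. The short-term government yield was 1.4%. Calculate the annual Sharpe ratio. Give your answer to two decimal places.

Sharpe = (Rp − Rf) / σp = (12.4% − 1.4%) / 33.6% = 11.00% / 33.6% = 0.3274

0.33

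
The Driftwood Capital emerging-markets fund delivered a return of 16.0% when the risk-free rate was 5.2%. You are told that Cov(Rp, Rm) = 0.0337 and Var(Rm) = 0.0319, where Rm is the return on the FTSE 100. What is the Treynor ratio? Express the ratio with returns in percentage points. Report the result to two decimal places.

β = Cov / Var = 0.0337 / 0.0319 = 1.0564
Treynor = (Rp − Rf) / β = (16.0% − 5.2%) / 1.0564 = 10.80 / 1.0564 = 10.2234

10.22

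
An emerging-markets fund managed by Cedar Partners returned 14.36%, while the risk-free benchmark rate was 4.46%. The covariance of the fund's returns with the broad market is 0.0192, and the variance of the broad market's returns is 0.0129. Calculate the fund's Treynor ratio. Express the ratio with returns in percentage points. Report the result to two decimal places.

6.65

β = Cov / Var = 0.0192 / 0.0129 = 1.4884
Treynor = (Rp − Rf) / β = (14.36% − 4.46%) / 1.4884 = 9.90 / 1.4884 = 6.6514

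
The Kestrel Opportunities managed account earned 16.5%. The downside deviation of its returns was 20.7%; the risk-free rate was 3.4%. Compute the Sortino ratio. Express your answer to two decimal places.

0.63

Sortino = (Rp − Rf) / σd = (16.5% − 3.4%) / 20.7% = 13.10% / 20.7% = 0.6329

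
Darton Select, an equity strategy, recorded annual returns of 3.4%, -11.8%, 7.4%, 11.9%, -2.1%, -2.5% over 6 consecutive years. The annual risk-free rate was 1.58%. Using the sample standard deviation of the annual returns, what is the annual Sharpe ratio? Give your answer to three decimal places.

-0.063

Mean return r̄ = 6.30 / 6 = 1.0500%
Σ(r − r̄)² = 351.2150; sample σ = √(351.2150/5) = 8.3811%
Sharpe = (r̄ − rf) / σ = (1.0500 − 1.58) / 8.3811 = -0.5300 / 8.3811 = -0.0632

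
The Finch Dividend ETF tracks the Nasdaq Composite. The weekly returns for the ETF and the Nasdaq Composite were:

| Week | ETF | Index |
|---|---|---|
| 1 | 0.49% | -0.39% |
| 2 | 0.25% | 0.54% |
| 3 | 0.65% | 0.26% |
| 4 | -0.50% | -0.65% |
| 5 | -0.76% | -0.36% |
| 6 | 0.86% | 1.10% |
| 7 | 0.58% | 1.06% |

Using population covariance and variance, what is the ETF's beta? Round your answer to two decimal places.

r̄p = 0.2243%,  r̄m = 0.2229%
Cov = Σ(rp − r̄p)(rm − r̄m) / 7 = 0.2746
Var(rm) = Σ(rm − r̄m)² / 7 = 0.4356
β = Cov / Var = 0.2746 / 0.4356 = 0.6304

0.63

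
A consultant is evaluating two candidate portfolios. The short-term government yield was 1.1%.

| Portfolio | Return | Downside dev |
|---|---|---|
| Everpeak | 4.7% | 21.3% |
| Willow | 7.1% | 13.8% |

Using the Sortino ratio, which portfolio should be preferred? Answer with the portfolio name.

Willow

Everpeak: Sortino ratio = (4.7% − 1.1%) / 21.3% = 0.169
Willow: Sortino ratio = (7.1% − 1.1%) / 13.8% = 0.435
Highest: Willow (0.435).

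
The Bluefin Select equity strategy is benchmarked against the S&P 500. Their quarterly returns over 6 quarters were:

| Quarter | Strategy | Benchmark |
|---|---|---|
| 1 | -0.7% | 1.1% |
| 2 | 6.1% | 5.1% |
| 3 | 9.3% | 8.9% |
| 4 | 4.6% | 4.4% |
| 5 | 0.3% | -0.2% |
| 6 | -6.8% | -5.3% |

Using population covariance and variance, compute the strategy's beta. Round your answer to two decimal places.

r̄p = 2.1333%,  r̄m = 2.3333%
Cov = Σ(rp − r̄p)(rm − r̄m) / 6 = 23.2439
Var(rm) = Σ(rm − r̄m)² / 6 = 20.2089
β = Cov / Var = 23.2439 / 20.2089 = 1.1502

1.15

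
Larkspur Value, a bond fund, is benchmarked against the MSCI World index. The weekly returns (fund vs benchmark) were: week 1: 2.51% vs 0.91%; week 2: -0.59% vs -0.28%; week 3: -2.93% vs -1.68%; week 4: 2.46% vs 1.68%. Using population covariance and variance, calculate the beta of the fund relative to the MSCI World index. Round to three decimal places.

1.748

r̄p = 0.3625%,  r̄m = 0.1575%
Cov = Σ(rp − r̄p)(rm − r̄m) / 4 = 2.8190
Var(rm) = Σ(rm − r̄m)² / 4 = 1.6130
β = Cov / Var = 2.8190 / 1.6130 = 1.7477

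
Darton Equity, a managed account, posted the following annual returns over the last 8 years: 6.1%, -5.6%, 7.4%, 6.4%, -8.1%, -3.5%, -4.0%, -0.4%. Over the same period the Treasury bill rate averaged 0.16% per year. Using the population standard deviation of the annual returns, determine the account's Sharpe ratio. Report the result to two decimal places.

-0.07

Mean return μ = -1.70 / 8 = -0.2125%
Population σ = √[Σ(r − μ)² / 8] = √[257.9488 / 8] = √32.2436 = 5.6783%
Sharpe = (μ − rf) / σ = (-0.2125 − 0.16) / 5.6783 = -0.3725 / 5.6783 = -0.0656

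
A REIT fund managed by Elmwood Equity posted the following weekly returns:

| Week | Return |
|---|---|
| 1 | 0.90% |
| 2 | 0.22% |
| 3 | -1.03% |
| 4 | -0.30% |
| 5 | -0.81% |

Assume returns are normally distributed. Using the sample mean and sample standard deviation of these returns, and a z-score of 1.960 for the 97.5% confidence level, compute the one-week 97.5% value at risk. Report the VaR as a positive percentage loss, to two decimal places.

r̄ = (0.9 + 0.22 − 1.03 − 0.3 − 0.81) / 5 = -0.2040%
Σ(r − r̄)² = (0.9 − (-0.2040))² + (0.22 − (-0.2040))² + (-1.03 − (-0.2040))² + … = 2.4573
sample σ = √(2.4573 / 4) = √0.6143 = 0.7838%
VaR = −(r̄ − z·σ) = −(-0.2040 − 1.960 × 0.7838) = −(-1.7402) = 1.7402%

1.74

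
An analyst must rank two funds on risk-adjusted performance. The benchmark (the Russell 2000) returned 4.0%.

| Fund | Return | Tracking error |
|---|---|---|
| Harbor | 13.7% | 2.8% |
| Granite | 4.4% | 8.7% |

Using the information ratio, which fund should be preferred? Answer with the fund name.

Harbor: IR = (13.7% − 4.0%) / 2.8% = 3.464
Granite: IR = (4.4% − 4.0%) / 8.7% = 0.046
Highest: Harbor (3.464).

Harbor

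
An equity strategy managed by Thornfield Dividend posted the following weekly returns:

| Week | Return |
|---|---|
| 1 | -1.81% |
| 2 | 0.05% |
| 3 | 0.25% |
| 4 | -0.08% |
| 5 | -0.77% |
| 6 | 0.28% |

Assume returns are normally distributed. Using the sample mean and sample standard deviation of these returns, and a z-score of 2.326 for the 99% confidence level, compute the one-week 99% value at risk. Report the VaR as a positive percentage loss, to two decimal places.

Mean return r̄ = -2.080 / 6 = -0.3467%
Sample σ = √[Σ(r − r̄)² / 5] = √[3.2977 / 5] = √0.6595 = 0.8121%
VaR = −(r̄ − z·σ) = −(-0.3467 − 2.326 × 0.8121) = −(-2.2356) = 2.2356%

2.24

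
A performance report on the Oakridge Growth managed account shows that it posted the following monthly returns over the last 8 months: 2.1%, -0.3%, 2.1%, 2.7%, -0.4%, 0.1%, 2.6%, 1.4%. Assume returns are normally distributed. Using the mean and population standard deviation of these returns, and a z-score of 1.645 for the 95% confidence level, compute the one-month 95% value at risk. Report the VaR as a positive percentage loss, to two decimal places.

r̄ = (2.1 − 0.3 + 2.1 + 2.7 − 0.4 + 0.1 + 2.6 + 1.4) / 8 = 10.30 / 8 = 1.2875%
Population σ = √[Σ(r − r̄)² / 8] = √[11.8288 / 8] = √1.4786 = 1.2160%
VaR = −(r̄ − z·σ) = −(1.2875 − 1.645 × 1.2160) = −(-0.7128) = 0.7128%

0.71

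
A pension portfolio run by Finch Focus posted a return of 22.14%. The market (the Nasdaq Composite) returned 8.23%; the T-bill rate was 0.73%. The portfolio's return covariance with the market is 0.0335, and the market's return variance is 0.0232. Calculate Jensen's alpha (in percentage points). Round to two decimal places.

10.58

β = Cov / Var = 0.0335 / 0.0232 = 1.4440
E[R] = Rf + β(Rm − Rf) = 0.73% + 1.4440 × (8.23% − 0.73%) = 11.5600%
α = Rp − E[R] = 22.14% − 11.5600% = 10.5800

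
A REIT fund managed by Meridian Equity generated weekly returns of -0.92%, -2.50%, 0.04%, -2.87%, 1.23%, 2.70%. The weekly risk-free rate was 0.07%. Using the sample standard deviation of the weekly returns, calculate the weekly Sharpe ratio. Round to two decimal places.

-0.21

r̄ = (-0.92 − 2.5 + 0.04 − 2.87 + 1.23 + 2.7) / 6 = -0.3867%
Σ(r − r̄)² = (-0.92 − (-0.3867))² + (-2.5 − (-0.3867))² + … = 23.2407
sample σ = √(23.2407 / 5) = √4.6481 = 2.1559%
Sharpe = (r̄ − rf) / σ = (-0.3867 − 0.07) / 2.1559 = -0.4567 / 2.1559 = -0.2118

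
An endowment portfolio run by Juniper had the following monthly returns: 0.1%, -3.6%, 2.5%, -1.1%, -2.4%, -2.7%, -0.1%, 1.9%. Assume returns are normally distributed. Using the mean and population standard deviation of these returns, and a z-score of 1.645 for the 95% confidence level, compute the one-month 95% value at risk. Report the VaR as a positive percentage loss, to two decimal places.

4.04

r̄ = (0.1 − 3.6 + 2.5 − 1.1 − 2.4 − 2.7 − 0.1 + 1.9) / 8 = -0.6750%
Σ(r − r̄)² = (0.1 − (-0.6750))² + (-3.6 − (-0.6750))² + … = 33.4550
σ = √[33.4550 / 8] = 2.0450%
VaR = −(r̄ − z·σ) = −(-0.6750 − 1.645 × 2.0450) = −(-4.0390) = 4.0390%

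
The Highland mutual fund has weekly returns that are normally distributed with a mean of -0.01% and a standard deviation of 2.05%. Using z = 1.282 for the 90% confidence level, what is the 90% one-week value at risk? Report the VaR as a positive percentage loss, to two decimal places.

2.64

VaR (as % loss) = −(μ − z·σ) = −(-0.01% − 1.282 × 2.05%) = −(-2.6381%) = 2.6381%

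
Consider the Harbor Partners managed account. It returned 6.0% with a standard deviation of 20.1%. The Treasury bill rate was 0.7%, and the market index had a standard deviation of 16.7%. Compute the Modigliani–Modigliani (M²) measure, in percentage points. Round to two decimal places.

Sharpe = (Rp − Rf) / σp = (6.0% − 0.7%) / 20.1% = 0.2637
M² = Rf + Sharpe × σm = 0.7% + 0.2637 × 16.7% = 5.1038%

5.10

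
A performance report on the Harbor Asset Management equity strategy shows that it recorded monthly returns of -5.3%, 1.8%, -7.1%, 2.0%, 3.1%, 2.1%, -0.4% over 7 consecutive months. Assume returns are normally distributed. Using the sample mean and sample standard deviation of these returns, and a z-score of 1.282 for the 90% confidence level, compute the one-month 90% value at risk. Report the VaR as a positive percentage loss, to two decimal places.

5.72

Mean return r̄ = -3.80 / 7 = -0.5429%
Sample std dev = √[97.8571 / 6] = 4.0385%
VaR = −(r̄ − z·σ) = −(-0.5429 − 1.282 × 4.0385) = −(-5.7203) = 5.7203%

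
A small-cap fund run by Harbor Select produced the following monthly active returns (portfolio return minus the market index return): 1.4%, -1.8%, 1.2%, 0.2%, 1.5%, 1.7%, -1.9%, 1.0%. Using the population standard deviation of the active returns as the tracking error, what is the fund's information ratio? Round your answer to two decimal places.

r̄ = (1.4 − 1.8 + 1.2 + 0.2 + 1.5 + 1.7 − 1.9 + 1) / 8 = 0.4125%
Population σ = √[Σ(r − r̄)² / 8] = √[15.0688 / 8] = √1.8836 = 1.3724%
IR = r̄ / tracking error = 0.4125 / 1.3724 = 0.3006

0.30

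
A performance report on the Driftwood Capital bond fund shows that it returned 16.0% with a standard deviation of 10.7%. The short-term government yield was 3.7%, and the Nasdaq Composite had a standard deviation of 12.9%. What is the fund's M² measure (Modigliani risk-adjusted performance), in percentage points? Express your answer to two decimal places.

18.53

Sharpe = (Rp − Rf) / σp = (16.0% − 3.7%) / 10.7% = 1.1495
M² = Rf + Sharpe × σm = 3.7% + 1.1495 × 12.9% = 18.5286%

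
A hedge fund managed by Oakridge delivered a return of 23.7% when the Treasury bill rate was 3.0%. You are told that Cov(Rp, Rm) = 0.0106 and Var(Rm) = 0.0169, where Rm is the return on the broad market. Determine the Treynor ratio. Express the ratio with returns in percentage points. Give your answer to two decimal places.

33.00

β = Cov / Var = 0.0106 / 0.0169 = 0.6272
Treynor = (Rp − Rf) / β = (23.7% − 3.0%) / 0.6272 = 20.70 / 0.6272 = 33.0038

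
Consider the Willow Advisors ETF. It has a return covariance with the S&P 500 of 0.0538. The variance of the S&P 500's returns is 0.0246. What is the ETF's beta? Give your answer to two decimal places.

2.19

β = Cov(Rp, Rm) / Var(Rm) = 0.0538 / 0.0246 = 2.1870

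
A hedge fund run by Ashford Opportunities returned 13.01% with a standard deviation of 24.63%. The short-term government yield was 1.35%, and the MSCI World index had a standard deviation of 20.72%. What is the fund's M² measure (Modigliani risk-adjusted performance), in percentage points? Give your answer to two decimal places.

Sharpe = (Rp − Rf) / σp = (13.01% − 1.35%) / 24.63% = 0.4734
M² = Rf + Sharpe × σm = 1.35% + 0.4734 × 20.72% = 11.1588%

11.16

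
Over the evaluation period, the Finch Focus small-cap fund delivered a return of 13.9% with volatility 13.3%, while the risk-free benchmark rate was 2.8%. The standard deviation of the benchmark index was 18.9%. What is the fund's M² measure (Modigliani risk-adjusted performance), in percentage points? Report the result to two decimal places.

18.57

Sharpe = (Rp − Rf) / σp = (13.9% − 2.8%) / 13.3% = 0.8346
M² = Rf + Sharpe × σm = 2.8% + 0.8346 × 18.9% = 18.5739%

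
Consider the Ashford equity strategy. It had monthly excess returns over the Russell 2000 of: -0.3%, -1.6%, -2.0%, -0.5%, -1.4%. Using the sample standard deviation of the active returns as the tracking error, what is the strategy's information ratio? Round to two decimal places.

-1.59

r̄ = (-0.3 − 1.6 − 2 − 0.5 − 1.4) / 5 = -5.80 / 5 = -1.1600%
Sample σ = √[Σ(r − r̄)² / 4] = √[2.1320 / 4] = √0.5330 = 0.7301%
IR = r̄ / tracking error = -1.1600 / 0.7301 = -1.5888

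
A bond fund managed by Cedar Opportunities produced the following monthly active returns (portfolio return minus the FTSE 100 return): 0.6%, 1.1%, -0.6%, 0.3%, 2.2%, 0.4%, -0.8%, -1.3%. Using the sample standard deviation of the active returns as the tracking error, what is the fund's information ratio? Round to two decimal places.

μ = (0.6 + 1.1 − 0.6 + 0.3 + 2.2 + 0.4 − 0.8 − 1.3) / 8 = 0.2375%
Σ(r − μ)² = (0.6 − 0.2375)² + (1.1 − 0.2375)² + (-0.6 − 0.2375)² + … = 8.8988
σ = √[8.8988 / 7] = 1.1275%
IR = μ / tracking error = 0.2375 / 1.1275 = 0.2106

0.21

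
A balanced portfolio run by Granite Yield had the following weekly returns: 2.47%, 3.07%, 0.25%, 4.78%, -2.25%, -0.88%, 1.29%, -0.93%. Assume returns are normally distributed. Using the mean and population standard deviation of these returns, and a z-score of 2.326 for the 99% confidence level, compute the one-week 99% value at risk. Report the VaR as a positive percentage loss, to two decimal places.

4.17

r̄ = (2.47 + 3.07 + 0.25 + 4.78 − 2.25 − 0.88 + 1.29 − 0.93) / 8 = 0.9750%
Σ(r − r̄)² = (2.47 − 0.9750)² + (3.07 − 0.9750)² + … = 39.1976
population σ = √(39.1976 / 8) = √4.8997 = 2.2135%
VaR = −(r̄ − z·σ) = −(0.9750 − 2.326 × 2.2135) = −(-4.1736) = 4.1736%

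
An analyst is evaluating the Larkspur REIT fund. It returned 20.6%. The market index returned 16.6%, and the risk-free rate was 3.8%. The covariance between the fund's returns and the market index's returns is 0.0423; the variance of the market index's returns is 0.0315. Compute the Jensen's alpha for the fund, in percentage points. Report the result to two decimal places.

β = Cov / Var = 0.0423 / 0.0315 = 1.3429
E[R] = Rf + β(Rm − Rf) = 3.8% + 1.3429 × (16.6% − 3.8%) = 20.9891%
α = Rp − E[R] = 20.6% − 20.9891% = -0.3891

-0.39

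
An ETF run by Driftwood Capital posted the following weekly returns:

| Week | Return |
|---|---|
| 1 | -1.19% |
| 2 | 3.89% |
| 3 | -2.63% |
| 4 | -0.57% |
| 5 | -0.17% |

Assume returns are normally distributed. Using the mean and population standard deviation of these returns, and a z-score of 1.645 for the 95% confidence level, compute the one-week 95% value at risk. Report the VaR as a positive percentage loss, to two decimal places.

3.72

Mean return r̄ = -0.670 / 5 = -0.1340%
Population std dev = √[23.7291 / 5] = 2.1785%
VaR = −(r̄ − z·σ) = −(-0.1340 − 1.645 × 2.1785) = −(-3.7176) = 3.7176%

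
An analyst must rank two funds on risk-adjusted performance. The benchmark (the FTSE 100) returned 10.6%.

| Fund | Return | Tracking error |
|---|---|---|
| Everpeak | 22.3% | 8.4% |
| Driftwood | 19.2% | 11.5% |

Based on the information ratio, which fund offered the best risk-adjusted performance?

Everpeak: IR = (22.3% − 10.6%) / 8.4% = 1.393
Driftwood: IR = (19.2% − 10.6%) / 11.5% = 0.748
Highest: Everpeak (1.393).

Everpeak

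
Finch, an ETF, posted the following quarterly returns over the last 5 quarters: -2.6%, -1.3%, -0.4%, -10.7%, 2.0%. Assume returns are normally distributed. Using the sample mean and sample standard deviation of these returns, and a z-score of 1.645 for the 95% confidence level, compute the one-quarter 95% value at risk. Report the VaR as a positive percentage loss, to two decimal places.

r̄ = (-2.6 − 1.3 − 0.4 − 10.7 + 2) / 5 = -13.00 / 5 = -2.6000%
Sample σ = √[Σ(r − r̄)² / 4] = √[93.3000 / 4] = √23.3250 = 4.8296%
VaR = −(r̄ − z·σ) = −(-2.6000 − 1.645 × 4.8296) = −(-10.5447) = 10.5447%

10.54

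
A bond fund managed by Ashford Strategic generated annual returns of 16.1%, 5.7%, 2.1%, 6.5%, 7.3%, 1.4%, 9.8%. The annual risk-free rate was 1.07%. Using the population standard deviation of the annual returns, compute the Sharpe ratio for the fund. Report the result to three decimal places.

r̄ = (16.1 + 5.7 + 2.1 + 6.5 + 7.3 + 1.4 + 9.8) / 7 = 48.90 / 7 = 6.9857%
Population σ = √[Σ(r − r̄)² / 7] = √[148.0486 / 7] = √21.1498 = 4.5989%
Sharpe = (r̄ − rf) / σ = (6.9857 − 1.07) / 4.5989 = 5.9157 / 4.5989 = 1.2863

1.286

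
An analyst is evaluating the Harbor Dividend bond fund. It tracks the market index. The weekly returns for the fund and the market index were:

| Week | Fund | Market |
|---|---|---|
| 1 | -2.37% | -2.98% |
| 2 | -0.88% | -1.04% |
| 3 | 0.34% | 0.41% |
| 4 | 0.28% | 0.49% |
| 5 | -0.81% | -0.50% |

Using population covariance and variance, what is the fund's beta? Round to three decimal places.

0.771

r̄p = -0.6880%,  r̄m = -0.7240%
Cov = Σ(rp − r̄p)(rm − r̄m) / 5 = 1.2338
Var(rm) = Σ(rm − r̄m)² / 5 = 1.5999
β = Cov / Var = 1.2338 / 1.5999 = 0.7712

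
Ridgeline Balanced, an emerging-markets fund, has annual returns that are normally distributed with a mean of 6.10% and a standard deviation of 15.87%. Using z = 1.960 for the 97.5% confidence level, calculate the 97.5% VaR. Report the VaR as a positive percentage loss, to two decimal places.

VaR (as % loss) = −(μ − z·σ) = −(6.10% − 1.960 × 15.87%) = −(-25.0052%) = 25.0052%

25.01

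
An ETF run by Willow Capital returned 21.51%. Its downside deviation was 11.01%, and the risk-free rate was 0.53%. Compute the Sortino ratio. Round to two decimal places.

1.91

Sortino = (Rp − Rf) / σd = (21.51% − 0.53%) / 11.01% = 20.98% / 11.01% = 1.9055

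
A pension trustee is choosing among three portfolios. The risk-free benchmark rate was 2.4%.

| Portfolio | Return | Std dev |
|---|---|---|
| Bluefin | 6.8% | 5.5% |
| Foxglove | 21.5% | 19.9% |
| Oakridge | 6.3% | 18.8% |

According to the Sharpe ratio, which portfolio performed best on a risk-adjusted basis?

Foxglove

Bluefin: Sharpe ratio = (6.8% − 2.4%) / 5.5% = 0.800
Foxglove: Sharpe ratio = (21.5% − 2.4%) / 19.9% = 0.960
Oakridge: Sharpe ratio = (6.3% − 2.4%) / 18.8% = 0.207
Highest: Foxglove (0.960).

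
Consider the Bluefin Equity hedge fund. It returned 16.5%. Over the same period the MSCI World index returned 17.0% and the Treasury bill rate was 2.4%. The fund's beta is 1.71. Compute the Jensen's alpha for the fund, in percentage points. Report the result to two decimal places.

-10.87

CAPM expected return = Rf + β(Rm − Rf) = 2.4% + 1.71 × (17.0% − 2.4%) = 2.4 + 1.71 × 14.60 = 27.3660%
Jensen's α = Rp − E[R] = 16.5% − 27.3660% = -10.8660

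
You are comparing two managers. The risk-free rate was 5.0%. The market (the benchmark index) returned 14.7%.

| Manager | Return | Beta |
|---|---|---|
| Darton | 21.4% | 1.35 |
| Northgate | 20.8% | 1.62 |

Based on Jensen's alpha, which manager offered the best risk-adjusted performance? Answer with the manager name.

Darton

Darton: α = 21.4% − [5.0% + 1.35 × (14.7% − 5.0%)] = 3.305
Northgate: α = 20.8% − [5.0% + 1.62 × (14.7% − 5.0%)] = 0.086
Highest: Darton (3.305).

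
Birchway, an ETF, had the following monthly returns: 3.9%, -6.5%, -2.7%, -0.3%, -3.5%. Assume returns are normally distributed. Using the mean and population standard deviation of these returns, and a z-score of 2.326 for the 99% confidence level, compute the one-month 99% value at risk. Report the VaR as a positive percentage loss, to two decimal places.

Mean return r̄ = -9.10 / 5 = -1.8200%
Population σ = √[Σ(r − r̄)² / 5] = √[60.5280 / 5] = √12.1056 = 3.4793%
VaR = −(r̄ − z·σ) = −(-1.8200 − 2.326 × 3.4793) = −(-9.9129) = 9.9129%

9.91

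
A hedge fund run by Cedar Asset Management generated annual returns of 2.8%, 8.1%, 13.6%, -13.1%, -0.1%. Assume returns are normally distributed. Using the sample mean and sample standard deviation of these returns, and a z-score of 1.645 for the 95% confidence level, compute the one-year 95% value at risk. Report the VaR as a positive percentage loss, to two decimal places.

Mean return r̄ = 11.30 / 5 = 2.2600%
Σ(r − r̄)² = (2.8 − 2.2600)² + (8.1 − 2.2600)² + (13.6 − 2.2600)² + … = 404.4920
σ = √[404.4920 / 4] = 10.0560%
VaR = −(r̄ − z·σ) = −(2.2600 − 1.645 × 10.0560) = −(-14.2821) = 14.2821%

14.28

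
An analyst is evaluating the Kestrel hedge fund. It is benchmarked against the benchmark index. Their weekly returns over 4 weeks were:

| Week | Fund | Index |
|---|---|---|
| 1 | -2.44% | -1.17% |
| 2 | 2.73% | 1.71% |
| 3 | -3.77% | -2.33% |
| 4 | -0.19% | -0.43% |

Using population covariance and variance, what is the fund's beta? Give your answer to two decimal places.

r̄p = -0.9175%,  r̄m = -0.5550%
Cov = Σ(rp − r̄p)(rm − r̄m) / 4 = 3.5880
Var(rm) = Σ(rm − r̄m)² / 4 = 2.1687
β = Cov / Var = 3.5880 / 2.1687 = 1.6544

1.65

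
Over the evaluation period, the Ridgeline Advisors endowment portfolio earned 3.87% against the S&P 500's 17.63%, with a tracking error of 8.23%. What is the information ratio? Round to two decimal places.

IR = (Rp − Rb) / TE = (3.87% − 17.63%) / 8.23% = -13.76% / 8.23% = -1.6719

-1.67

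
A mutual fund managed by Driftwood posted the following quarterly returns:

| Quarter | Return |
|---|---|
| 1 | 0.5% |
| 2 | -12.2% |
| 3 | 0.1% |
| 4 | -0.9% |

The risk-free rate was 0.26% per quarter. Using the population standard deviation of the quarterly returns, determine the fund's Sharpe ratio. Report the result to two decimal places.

r̄ = (0.5 − 12.2 + 0.1 − 0.9) / 4 = -12.50 / 4 = -3.1250%
Population std dev = √[110.8475 / 4] = 5.2642%
Sharpe = (r̄ − rf) / σ = (-3.1250 − 0.26) / 5.2642 = -3.3850 / 5.2642 = -0.6430

-0.64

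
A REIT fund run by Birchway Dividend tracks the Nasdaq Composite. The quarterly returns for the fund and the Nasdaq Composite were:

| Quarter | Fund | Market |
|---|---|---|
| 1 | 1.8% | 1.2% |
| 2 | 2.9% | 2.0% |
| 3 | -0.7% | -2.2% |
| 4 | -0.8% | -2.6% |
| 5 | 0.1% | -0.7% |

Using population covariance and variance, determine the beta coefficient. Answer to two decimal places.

r̄p = 0.6600%,  r̄m = -0.4600%
Cov = Σ(rp − r̄p)(rm − r̄m) / 5 = 2.6056
Var(rm) = Σ(rm − r̄m)² / 5 = 3.2944
β = Cov / Var = 2.6056 / 3.2944 = 0.7909

0.79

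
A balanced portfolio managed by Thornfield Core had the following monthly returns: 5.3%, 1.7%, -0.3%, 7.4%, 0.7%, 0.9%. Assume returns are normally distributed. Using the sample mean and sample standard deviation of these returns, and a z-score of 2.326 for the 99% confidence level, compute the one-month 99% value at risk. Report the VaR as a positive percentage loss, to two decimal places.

Mean return r̄ = 15.70 / 6 = 2.6167%
Σ(r − r̄)² = 46.0483; sample σ = √(46.0483/5) = 3.0347%
VaR = −(r̄ − z·σ) = −(2.6167 − 2.326 × 3.0347) = −(-4.4420) = 4.4420%

4.44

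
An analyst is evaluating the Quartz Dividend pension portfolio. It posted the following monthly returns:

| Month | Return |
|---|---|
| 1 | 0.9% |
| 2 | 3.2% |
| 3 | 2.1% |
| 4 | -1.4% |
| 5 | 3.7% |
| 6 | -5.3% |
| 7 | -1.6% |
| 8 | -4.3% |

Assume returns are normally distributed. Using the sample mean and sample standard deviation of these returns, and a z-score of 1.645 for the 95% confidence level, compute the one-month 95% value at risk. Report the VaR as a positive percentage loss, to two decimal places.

5.88

r̄ = (0.9 + 3.2 + 2.1 − 1.4 + 3.7 − 5.3 − 1.6 − 4.3) / 8 = -0.3375%
Σ(r − r̄)² = 79.3388; sample σ = √(79.3388/7) = 3.3666%
VaR = −(r̄ − z·σ) = −(-0.3375 − 1.645 × 3.3666) = −(-5.8756) = 5.8756%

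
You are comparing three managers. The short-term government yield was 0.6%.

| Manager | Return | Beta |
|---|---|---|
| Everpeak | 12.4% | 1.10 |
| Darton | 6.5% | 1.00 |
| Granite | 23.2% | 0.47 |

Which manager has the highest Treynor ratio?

Everpeak: Treynor = (12.4% − 0.6%) / 1.10 = 10.727
Darton: Treynor = (6.5% − 0.6%) / 1.00 = 5.900
Granite: Treynor = (23.2% − 0.6%) / 0.47 = 48.085
Highest: Granite (48.085).

Granite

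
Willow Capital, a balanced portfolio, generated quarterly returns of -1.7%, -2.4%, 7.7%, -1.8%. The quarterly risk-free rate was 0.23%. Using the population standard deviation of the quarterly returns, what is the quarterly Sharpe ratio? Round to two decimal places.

0.05

Mean return r̄ = 1.80 / 4 = 0.4500%
Population std dev = √[70.3700 / 4] = 4.1943%
Sharpe = (r̄ − rf) / σ = (0.4500 − 0.23) / 4.1943 = 0.2200 / 4.1943 = 0.0525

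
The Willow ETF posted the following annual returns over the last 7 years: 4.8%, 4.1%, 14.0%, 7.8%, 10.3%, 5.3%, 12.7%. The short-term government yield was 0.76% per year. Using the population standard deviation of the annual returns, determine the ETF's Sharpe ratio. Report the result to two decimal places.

r̄ = (4.8 + 4.1 + 14 + 7.8 + 10.3 + 5.3 + 12.7) / 7 = 8.4286%
Population std dev = √[94.8743 / 7] = 3.6815%
Sharpe = (r̄ − rf) / σ = (8.4286 − 0.76) / 3.6815 = 7.6686 / 3.6815 = 2.0830

2.08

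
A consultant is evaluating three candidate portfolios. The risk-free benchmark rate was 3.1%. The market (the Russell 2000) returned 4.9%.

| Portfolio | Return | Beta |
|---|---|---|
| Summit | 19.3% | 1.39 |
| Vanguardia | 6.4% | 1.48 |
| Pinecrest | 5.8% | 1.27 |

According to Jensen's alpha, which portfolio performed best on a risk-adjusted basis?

Summit: α = 19.3% − [3.1% + 1.39 × (4.9% − 3.1%)] = 13.698
Vanguardia: α = 6.4% − [3.1% + 1.48 × (4.9% − 3.1%)] = 0.636
Pinecrest: α = 5.8% − [3.1% + 1.27 × (4.9% − 3.1%)] = 0.414
Highest: Summit (13.698).

Summit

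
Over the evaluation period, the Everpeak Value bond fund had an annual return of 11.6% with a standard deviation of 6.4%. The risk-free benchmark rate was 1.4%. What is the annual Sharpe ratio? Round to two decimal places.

Sharpe = (Rp − Rf) / σp = (11.6% − 1.4%) / 6.4% = 10.20% / 6.4% = 1.5938

1.59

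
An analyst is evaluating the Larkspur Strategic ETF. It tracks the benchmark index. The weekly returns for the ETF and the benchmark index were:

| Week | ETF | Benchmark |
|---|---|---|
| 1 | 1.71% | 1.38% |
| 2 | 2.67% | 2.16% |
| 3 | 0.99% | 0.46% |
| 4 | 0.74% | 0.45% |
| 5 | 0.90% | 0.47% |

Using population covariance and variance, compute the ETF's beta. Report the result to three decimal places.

r̄p = 1.4020%,  r̄m = 0.9840%
Cov = Σ(rp − r̄p)(rm − r̄m) / 5 = 0.4881
Var(rm) = Σ(rm − r̄m)² / 5 = 0.4727
β = Cov / Var = 0.4881 / 0.4727 = 1.0326

1.033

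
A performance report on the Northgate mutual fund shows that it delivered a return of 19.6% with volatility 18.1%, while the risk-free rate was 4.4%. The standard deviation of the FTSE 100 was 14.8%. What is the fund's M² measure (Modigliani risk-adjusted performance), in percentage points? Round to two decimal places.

16.83

Sharpe = (Rp − Rf) / σp = (19.6% − 4.4%) / 18.1% = 0.8398
M² = Rf + Sharpe × σm = 4.4% + 0.8398 × 14.8% = 16.8290%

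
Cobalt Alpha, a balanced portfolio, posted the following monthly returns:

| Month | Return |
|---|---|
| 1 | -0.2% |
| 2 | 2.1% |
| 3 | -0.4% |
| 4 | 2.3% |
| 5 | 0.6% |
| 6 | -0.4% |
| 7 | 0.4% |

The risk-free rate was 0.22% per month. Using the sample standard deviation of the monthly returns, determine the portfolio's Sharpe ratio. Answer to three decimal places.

μ = (-0.2 + 2.1 − 0.4 + 2.3 + 0.6 − 0.4 + 0.4) / 7 = 0.6286%
Σ(r − μ)² = 7.8143; sample σ = √(7.8143/6) = 1.1412%
Sharpe = (μ − rf) / σ = (0.6286 − 0.22) / 1.1412 = 0.4086 / 1.1412 = 0.3580

0.358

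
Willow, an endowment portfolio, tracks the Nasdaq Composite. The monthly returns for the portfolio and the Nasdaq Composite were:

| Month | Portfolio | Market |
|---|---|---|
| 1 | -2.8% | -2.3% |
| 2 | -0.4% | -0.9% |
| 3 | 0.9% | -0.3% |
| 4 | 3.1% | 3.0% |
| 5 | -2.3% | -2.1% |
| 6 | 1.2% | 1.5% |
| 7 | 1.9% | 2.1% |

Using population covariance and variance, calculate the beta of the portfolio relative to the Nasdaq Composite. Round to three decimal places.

r̄p = 0.2286%,  r̄m = 0.1429%
Cov = Σ(rp − r̄p)(rm − r̄m) / 7 = 3.7459
Var(rm) = Σ(rm − r̄m)² / 7 = 3.7310
β = Cov / Var = 3.7459 / 3.7310 = 1.0040

1.004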